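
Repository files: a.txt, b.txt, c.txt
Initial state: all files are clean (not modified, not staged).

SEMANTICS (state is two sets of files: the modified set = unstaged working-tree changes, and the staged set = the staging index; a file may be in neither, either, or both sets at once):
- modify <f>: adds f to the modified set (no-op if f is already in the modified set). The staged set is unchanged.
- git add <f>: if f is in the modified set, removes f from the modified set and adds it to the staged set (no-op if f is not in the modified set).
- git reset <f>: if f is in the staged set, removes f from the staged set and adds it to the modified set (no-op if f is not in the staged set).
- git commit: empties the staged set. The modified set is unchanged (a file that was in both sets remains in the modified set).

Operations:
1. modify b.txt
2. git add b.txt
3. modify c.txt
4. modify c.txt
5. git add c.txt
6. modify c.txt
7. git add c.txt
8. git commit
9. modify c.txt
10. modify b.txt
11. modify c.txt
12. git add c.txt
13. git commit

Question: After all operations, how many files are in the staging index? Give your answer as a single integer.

After op 1 (modify b.txt): modified={b.txt} staged={none}
After op 2 (git add b.txt): modified={none} staged={b.txt}
After op 3 (modify c.txt): modified={c.txt} staged={b.txt}
After op 4 (modify c.txt): modified={c.txt} staged={b.txt}
After op 5 (git add c.txt): modified={none} staged={b.txt, c.txt}
After op 6 (modify c.txt): modified={c.txt} staged={b.txt, c.txt}
After op 7 (git add c.txt): modified={none} staged={b.txt, c.txt}
After op 8 (git commit): modified={none} staged={none}
After op 9 (modify c.txt): modified={c.txt} staged={none}
After op 10 (modify b.txt): modified={b.txt, c.txt} staged={none}
After op 11 (modify c.txt): modified={b.txt, c.txt} staged={none}
After op 12 (git add c.txt): modified={b.txt} staged={c.txt}
After op 13 (git commit): modified={b.txt} staged={none}
Final staged set: {none} -> count=0

Answer: 0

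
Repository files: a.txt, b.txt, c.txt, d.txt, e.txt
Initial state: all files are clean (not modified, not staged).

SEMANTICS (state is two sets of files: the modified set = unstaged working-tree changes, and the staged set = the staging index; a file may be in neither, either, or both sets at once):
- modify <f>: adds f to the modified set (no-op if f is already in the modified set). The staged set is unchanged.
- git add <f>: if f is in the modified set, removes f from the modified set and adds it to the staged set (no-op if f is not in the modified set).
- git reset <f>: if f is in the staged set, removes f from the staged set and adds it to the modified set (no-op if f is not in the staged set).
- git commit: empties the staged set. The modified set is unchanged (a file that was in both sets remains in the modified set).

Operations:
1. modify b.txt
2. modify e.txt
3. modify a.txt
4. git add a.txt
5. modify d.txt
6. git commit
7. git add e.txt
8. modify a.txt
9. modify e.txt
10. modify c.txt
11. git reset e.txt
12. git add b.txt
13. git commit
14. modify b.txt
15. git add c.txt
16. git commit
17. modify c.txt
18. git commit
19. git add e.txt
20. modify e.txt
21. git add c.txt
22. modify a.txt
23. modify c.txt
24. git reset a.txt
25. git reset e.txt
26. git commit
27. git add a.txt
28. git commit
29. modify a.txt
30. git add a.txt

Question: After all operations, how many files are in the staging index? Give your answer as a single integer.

Answer: 1

Derivation:
After op 1 (modify b.txt): modified={b.txt} staged={none}
After op 2 (modify e.txt): modified={b.txt, e.txt} staged={none}
After op 3 (modify a.txt): modified={a.txt, b.txt, e.txt} staged={none}
After op 4 (git add a.txt): modified={b.txt, e.txt} staged={a.txt}
After op 5 (modify d.txt): modified={b.txt, d.txt, e.txt} staged={a.txt}
After op 6 (git commit): modified={b.txt, d.txt, e.txt} staged={none}
After op 7 (git add e.txt): modified={b.txt, d.txt} staged={e.txt}
After op 8 (modify a.txt): modified={a.txt, b.txt, d.txt} staged={e.txt}
After op 9 (modify e.txt): modified={a.txt, b.txt, d.txt, e.txt} staged={e.txt}
After op 10 (modify c.txt): modified={a.txt, b.txt, c.txt, d.txt, e.txt} staged={e.txt}
After op 11 (git reset e.txt): modified={a.txt, b.txt, c.txt, d.txt, e.txt} staged={none}
After op 12 (git add b.txt): modified={a.txt, c.txt, d.txt, e.txt} staged={b.txt}
After op 13 (git commit): modified={a.txt, c.txt, d.txt, e.txt} staged={none}
After op 14 (modify b.txt): modified={a.txt, b.txt, c.txt, d.txt, e.txt} staged={none}
After op 15 (git add c.txt): modified={a.txt, b.txt, d.txt, e.txt} staged={c.txt}
After op 16 (git commit): modified={a.txt, b.txt, d.txt, e.txt} staged={none}
After op 17 (modify c.txt): modified={a.txt, b.txt, c.txt, d.txt, e.txt} staged={none}
After op 18 (git commit): modified={a.txt, b.txt, c.txt, d.txt, e.txt} staged={none}
After op 19 (git add e.txt): modified={a.txt, b.txt, c.txt, d.txt} staged={e.txt}
After op 20 (modify e.txt): modified={a.txt, b.txt, c.txt, d.txt, e.txt} staged={e.txt}
After op 21 (git add c.txt): modified={a.txt, b.txt, d.txt, e.txt} staged={c.txt, e.txt}
After op 22 (modify a.txt): modified={a.txt, b.txt, d.txt, e.txt} staged={c.txt, e.txt}
After op 23 (modify c.txt): modified={a.txt, b.txt, c.txt, d.txt, e.txt} staged={c.txt, e.txt}
After op 24 (git reset a.txt): modified={a.txt, b.txt, c.txt, d.txt, e.txt} staged={c.txt, e.txt}
After op 25 (git reset e.txt): modified={a.txt, b.txt, c.txt, d.txt, e.txt} staged={c.txt}
After op 26 (git commit): modified={a.txt, b.txt, c.txt, d.txt, e.txt} staged={none}
After op 27 (git add a.txt): modified={b.txt, c.txt, d.txt, e.txt} staged={a.txt}
After op 28 (git commit): modified={b.txt, c.txt, d.txt, e.txt} staged={none}
After op 29 (modify a.txt): modified={a.txt, b.txt, c.txt, d.txt, e.txt} staged={none}
After op 30 (git add a.txt): modified={b.txt, c.txt, d.txt, e.txt} staged={a.txt}
Final staged set: {a.txt} -> count=1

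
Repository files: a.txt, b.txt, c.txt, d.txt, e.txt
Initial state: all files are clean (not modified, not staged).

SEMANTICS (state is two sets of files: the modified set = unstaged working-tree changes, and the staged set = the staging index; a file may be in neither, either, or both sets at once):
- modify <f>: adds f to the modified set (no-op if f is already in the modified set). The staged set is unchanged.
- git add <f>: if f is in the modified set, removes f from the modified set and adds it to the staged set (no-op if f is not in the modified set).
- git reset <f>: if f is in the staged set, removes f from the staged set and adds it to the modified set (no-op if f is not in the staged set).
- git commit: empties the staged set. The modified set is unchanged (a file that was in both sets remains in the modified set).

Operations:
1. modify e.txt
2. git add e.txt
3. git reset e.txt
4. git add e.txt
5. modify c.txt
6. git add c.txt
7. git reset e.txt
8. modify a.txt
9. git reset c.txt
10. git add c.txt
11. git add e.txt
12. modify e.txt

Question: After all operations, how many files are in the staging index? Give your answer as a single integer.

Answer: 2

Derivation:
After op 1 (modify e.txt): modified={e.txt} staged={none}
After op 2 (git add e.txt): modified={none} staged={e.txt}
After op 3 (git reset e.txt): modified={e.txt} staged={none}
After op 4 (git add e.txt): modified={none} staged={e.txt}
After op 5 (modify c.txt): modified={c.txt} staged={e.txt}
After op 6 (git add c.txt): modified={none} staged={c.txt, e.txt}
After op 7 (git reset e.txt): modified={e.txt} staged={c.txt}
After op 8 (modify a.txt): modified={a.txt, e.txt} staged={c.txt}
After op 9 (git reset c.txt): modified={a.txt, c.txt, e.txt} staged={none}
After op 10 (git add c.txt): modified={a.txt, e.txt} staged={c.txt}
After op 11 (git add e.txt): modified={a.txt} staged={c.txt, e.txt}
After op 12 (modify e.txt): modified={a.txt, e.txt} staged={c.txt, e.txt}
Final staged set: {c.txt, e.txt} -> count=2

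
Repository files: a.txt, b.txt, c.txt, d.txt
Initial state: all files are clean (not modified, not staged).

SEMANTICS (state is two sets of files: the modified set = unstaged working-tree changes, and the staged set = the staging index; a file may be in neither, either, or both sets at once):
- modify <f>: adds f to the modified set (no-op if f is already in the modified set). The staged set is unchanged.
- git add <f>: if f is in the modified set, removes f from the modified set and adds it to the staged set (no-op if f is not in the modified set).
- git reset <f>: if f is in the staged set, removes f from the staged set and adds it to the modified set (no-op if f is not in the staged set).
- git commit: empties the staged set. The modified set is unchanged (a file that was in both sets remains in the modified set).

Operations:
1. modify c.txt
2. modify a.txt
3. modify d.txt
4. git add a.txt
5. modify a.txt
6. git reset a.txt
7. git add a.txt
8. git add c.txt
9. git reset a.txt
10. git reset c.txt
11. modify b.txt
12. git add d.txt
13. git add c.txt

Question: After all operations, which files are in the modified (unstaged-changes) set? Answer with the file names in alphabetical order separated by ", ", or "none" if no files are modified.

After op 1 (modify c.txt): modified={c.txt} staged={none}
After op 2 (modify a.txt): modified={a.txt, c.txt} staged={none}
After op 3 (modify d.txt): modified={a.txt, c.txt, d.txt} staged={none}
After op 4 (git add a.txt): modified={c.txt, d.txt} staged={a.txt}
After op 5 (modify a.txt): modified={a.txt, c.txt, d.txt} staged={a.txt}
After op 6 (git reset a.txt): modified={a.txt, c.txt, d.txt} staged={none}
After op 7 (git add a.txt): modified={c.txt, d.txt} staged={a.txt}
After op 8 (git add c.txt): modified={d.txt} staged={a.txt, c.txt}
After op 9 (git reset a.txt): modified={a.txt, d.txt} staged={c.txt}
After op 10 (git reset c.txt): modified={a.txt, c.txt, d.txt} staged={none}
After op 11 (modify b.txt): modified={a.txt, b.txt, c.txt, d.txt} staged={none}
After op 12 (git add d.txt): modified={a.txt, b.txt, c.txt} staged={d.txt}
After op 13 (git add c.txt): modified={a.txt, b.txt} staged={c.txt, d.txt}

Answer: a.txt, b.txt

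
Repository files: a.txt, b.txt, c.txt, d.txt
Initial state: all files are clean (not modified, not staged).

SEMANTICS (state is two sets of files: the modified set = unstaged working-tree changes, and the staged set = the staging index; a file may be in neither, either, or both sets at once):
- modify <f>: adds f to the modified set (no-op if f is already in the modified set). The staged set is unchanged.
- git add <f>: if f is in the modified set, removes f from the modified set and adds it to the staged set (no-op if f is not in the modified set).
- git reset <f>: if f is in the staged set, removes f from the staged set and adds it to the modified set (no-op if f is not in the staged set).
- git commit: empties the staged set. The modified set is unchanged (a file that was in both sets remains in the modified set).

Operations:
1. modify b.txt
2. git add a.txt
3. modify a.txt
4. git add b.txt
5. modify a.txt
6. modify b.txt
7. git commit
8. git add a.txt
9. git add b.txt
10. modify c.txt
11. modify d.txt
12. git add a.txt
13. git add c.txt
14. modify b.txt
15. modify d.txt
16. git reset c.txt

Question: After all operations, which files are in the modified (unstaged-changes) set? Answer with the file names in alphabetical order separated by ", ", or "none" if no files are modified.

Answer: b.txt, c.txt, d.txt

Derivation:
After op 1 (modify b.txt): modified={b.txt} staged={none}
After op 2 (git add a.txt): modified={b.txt} staged={none}
After op 3 (modify a.txt): modified={a.txt, b.txt} staged={none}
After op 4 (git add b.txt): modified={a.txt} staged={b.txt}
After op 5 (modify a.txt): modified={a.txt} staged={b.txt}
After op 6 (modify b.txt): modified={a.txt, b.txt} staged={b.txt}
After op 7 (git commit): modified={a.txt, b.txt} staged={none}
After op 8 (git add a.txt): modified={b.txt} staged={a.txt}
After op 9 (git add b.txt): modified={none} staged={a.txt, b.txt}
After op 10 (modify c.txt): modified={c.txt} staged={a.txt, b.txt}
After op 11 (modify d.txt): modified={c.txt, d.txt} staged={a.txt, b.txt}
After op 12 (git add a.txt): modified={c.txt, d.txt} staged={a.txt, b.txt}
After op 13 (git add c.txt): modified={d.txt} staged={a.txt, b.txt, c.txt}
After op 14 (modify b.txt): modified={b.txt, d.txt} staged={a.txt, b.txt, c.txt}
After op 15 (modify d.txt): modified={b.txt, d.txt} staged={a.txt, b.txt, c.txt}
After op 16 (git reset c.txt): modified={b.txt, c.txt, d.txt} staged={a.txt, b.txt}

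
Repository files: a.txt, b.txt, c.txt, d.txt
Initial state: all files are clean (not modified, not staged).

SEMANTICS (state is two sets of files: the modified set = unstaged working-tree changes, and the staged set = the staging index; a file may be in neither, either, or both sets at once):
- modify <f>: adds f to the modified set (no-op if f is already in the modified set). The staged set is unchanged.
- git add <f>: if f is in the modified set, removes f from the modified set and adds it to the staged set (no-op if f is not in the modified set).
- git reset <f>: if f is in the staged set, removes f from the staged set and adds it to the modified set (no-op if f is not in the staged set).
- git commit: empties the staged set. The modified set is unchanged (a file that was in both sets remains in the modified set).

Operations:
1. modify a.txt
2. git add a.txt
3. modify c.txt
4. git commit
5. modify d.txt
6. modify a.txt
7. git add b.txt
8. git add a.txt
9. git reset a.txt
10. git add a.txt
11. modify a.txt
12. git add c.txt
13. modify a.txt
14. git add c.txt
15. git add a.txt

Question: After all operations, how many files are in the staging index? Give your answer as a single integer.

Answer: 2

Derivation:
After op 1 (modify a.txt): modified={a.txt} staged={none}
After op 2 (git add a.txt): modified={none} staged={a.txt}
After op 3 (modify c.txt): modified={c.txt} staged={a.txt}
After op 4 (git commit): modified={c.txt} staged={none}
After op 5 (modify d.txt): modified={c.txt, d.txt} staged={none}
After op 6 (modify a.txt): modified={a.txt, c.txt, d.txt} staged={none}
After op 7 (git add b.txt): modified={a.txt, c.txt, d.txt} staged={none}
After op 8 (git add a.txt): modified={c.txt, d.txt} staged={a.txt}
After op 9 (git reset a.txt): modified={a.txt, c.txt, d.txt} staged={none}
After op 10 (git add a.txt): modified={c.txt, d.txt} staged={a.txt}
After op 11 (modify a.txt): modified={a.txt, c.txt, d.txt} staged={a.txt}
After op 12 (git add c.txt): modified={a.txt, d.txt} staged={a.txt, c.txt}
After op 13 (modify a.txt): modified={a.txt, d.txt} staged={a.txt, c.txt}
After op 14 (git add c.txt): modified={a.txt, d.txt} staged={a.txt, c.txt}
After op 15 (git add a.txt): modified={d.txt} staged={a.txt, c.txt}
Final staged set: {a.txt, c.txt} -> count=2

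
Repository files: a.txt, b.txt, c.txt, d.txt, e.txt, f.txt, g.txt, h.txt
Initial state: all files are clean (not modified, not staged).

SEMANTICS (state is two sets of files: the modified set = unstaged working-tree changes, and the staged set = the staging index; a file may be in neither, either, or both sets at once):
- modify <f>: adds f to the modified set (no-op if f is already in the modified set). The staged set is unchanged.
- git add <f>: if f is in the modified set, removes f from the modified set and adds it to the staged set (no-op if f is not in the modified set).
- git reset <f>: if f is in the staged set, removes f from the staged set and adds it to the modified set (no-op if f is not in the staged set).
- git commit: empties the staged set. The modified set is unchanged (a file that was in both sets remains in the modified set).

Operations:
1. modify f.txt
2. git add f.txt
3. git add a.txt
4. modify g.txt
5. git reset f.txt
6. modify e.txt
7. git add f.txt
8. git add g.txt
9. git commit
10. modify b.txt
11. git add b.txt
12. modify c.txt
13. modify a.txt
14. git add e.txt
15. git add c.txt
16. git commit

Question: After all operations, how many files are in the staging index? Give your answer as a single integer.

After op 1 (modify f.txt): modified={f.txt} staged={none}
After op 2 (git add f.txt): modified={none} staged={f.txt}
After op 3 (git add a.txt): modified={none} staged={f.txt}
After op 4 (modify g.txt): modified={g.txt} staged={f.txt}
After op 5 (git reset f.txt): modified={f.txt, g.txt} staged={none}
After op 6 (modify e.txt): modified={e.txt, f.txt, g.txt} staged={none}
After op 7 (git add f.txt): modified={e.txt, g.txt} staged={f.txt}
After op 8 (git add g.txt): modified={e.txt} staged={f.txt, g.txt}
After op 9 (git commit): modified={e.txt} staged={none}
After op 10 (modify b.txt): modified={b.txt, e.txt} staged={none}
After op 11 (git add b.txt): modified={e.txt} staged={b.txt}
After op 12 (modify c.txt): modified={c.txt, e.txt} staged={b.txt}
After op 13 (modify a.txt): modified={a.txt, c.txt, e.txt} staged={b.txt}
After op 14 (git add e.txt): modified={a.txt, c.txt} staged={b.txt, e.txt}
After op 15 (git add c.txt): modified={a.txt} staged={b.txt, c.txt, e.txt}
After op 16 (git commit): modified={a.txt} staged={none}
Final staged set: {none} -> count=0

Answer: 0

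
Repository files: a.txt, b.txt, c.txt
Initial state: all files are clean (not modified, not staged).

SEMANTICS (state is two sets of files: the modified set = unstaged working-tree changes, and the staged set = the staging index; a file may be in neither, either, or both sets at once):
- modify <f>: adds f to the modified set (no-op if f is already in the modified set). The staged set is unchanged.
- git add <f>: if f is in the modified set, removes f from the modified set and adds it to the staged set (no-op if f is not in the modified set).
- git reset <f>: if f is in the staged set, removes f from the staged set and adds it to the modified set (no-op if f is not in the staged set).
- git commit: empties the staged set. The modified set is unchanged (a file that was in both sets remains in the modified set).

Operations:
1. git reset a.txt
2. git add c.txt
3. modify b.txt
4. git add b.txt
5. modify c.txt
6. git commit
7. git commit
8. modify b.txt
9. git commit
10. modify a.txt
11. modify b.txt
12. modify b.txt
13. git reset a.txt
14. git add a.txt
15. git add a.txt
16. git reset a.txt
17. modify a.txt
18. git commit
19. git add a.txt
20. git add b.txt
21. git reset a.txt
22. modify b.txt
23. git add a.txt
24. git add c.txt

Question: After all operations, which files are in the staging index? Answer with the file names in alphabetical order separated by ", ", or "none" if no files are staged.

Answer: a.txt, b.txt, c.txt

Derivation:
After op 1 (git reset a.txt): modified={none} staged={none}
After op 2 (git add c.txt): modified={none} staged={none}
After op 3 (modify b.txt): modified={b.txt} staged={none}
After op 4 (git add b.txt): modified={none} staged={b.txt}
After op 5 (modify c.txt): modified={c.txt} staged={b.txt}
After op 6 (git commit): modified={c.txt} staged={none}
After op 7 (git commit): modified={c.txt} staged={none}
After op 8 (modify b.txt): modified={b.txt, c.txt} staged={none}
After op 9 (git commit): modified={b.txt, c.txt} staged={none}
After op 10 (modify a.txt): modified={a.txt, b.txt, c.txt} staged={none}
After op 11 (modify b.txt): modified={a.txt, b.txt, c.txt} staged={none}
After op 12 (modify b.txt): modified={a.txt, b.txt, c.txt} staged={none}
After op 13 (git reset a.txt): modified={a.txt, b.txt, c.txt} staged={none}
After op 14 (git add a.txt): modified={b.txt, c.txt} staged={a.txt}
After op 15 (git add a.txt): modified={b.txt, c.txt} staged={a.txt}
After op 16 (git reset a.txt): modified={a.txt, b.txt, c.txt} staged={none}
After op 17 (modify a.txt): modified={a.txt, b.txt, c.txt} staged={none}
After op 18 (git commit): modified={a.txt, b.txt, c.txt} staged={none}
After op 19 (git add a.txt): modified={b.txt, c.txt} staged={a.txt}
After op 20 (git add b.txt): modified={c.txt} staged={a.txt, b.txt}
After op 21 (git reset a.txt): modified={a.txt, c.txt} staged={b.txt}
After op 22 (modify b.txt): modified={a.txt, b.txt, c.txt} staged={b.txt}
After op 23 (git add a.txt): modified={b.txt, c.txt} staged={a.txt, b.txt}
After op 24 (git add c.txt): modified={b.txt} staged={a.txt, b.txt, c.txt}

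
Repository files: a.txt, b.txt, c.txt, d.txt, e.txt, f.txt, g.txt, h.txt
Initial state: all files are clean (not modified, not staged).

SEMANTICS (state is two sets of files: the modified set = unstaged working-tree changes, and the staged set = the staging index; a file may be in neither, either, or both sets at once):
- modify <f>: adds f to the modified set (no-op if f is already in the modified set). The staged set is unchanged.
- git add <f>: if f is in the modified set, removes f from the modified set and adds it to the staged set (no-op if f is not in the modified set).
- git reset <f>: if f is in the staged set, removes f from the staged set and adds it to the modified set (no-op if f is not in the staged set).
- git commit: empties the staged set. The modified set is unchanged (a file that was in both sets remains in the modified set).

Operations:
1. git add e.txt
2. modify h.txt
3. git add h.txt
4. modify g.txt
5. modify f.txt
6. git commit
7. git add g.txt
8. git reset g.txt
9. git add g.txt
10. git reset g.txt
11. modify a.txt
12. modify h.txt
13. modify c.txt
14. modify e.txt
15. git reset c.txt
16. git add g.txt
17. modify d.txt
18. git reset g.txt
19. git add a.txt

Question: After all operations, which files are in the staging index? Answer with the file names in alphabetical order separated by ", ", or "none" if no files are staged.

Answer: a.txt

Derivation:
After op 1 (git add e.txt): modified={none} staged={none}
After op 2 (modify h.txt): modified={h.txt} staged={none}
After op 3 (git add h.txt): modified={none} staged={h.txt}
After op 4 (modify g.txt): modified={g.txt} staged={h.txt}
After op 5 (modify f.txt): modified={f.txt, g.txt} staged={h.txt}
After op 6 (git commit): modified={f.txt, g.txt} staged={none}
After op 7 (git add g.txt): modified={f.txt} staged={g.txt}
After op 8 (git reset g.txt): modified={f.txt, g.txt} staged={none}
After op 9 (git add g.txt): modified={f.txt} staged={g.txt}
After op 10 (git reset g.txt): modified={f.txt, g.txt} staged={none}
After op 11 (modify a.txt): modified={a.txt, f.txt, g.txt} staged={none}
After op 12 (modify h.txt): modified={a.txt, f.txt, g.txt, h.txt} staged={none}
After op 13 (modify c.txt): modified={a.txt, c.txt, f.txt, g.txt, h.txt} staged={none}
After op 14 (modify e.txt): modified={a.txt, c.txt, e.txt, f.txt, g.txt, h.txt} staged={none}
After op 15 (git reset c.txt): modified={a.txt, c.txt, e.txt, f.txt, g.txt, h.txt} staged={none}
After op 16 (git add g.txt): modified={a.txt, c.txt, e.txt, f.txt, h.txt} staged={g.txt}
After op 17 (modify d.txt): modified={a.txt, c.txt, d.txt, e.txt, f.txt, h.txt} staged={g.txt}
After op 18 (git reset g.txt): modified={a.txt, c.txt, d.txt, e.txt, f.txt, g.txt, h.txt} staged={none}
After op 19 (git add a.txt): modified={c.txt, d.txt, e.txt, f.txt, g.txt, h.txt} staged={a.txt}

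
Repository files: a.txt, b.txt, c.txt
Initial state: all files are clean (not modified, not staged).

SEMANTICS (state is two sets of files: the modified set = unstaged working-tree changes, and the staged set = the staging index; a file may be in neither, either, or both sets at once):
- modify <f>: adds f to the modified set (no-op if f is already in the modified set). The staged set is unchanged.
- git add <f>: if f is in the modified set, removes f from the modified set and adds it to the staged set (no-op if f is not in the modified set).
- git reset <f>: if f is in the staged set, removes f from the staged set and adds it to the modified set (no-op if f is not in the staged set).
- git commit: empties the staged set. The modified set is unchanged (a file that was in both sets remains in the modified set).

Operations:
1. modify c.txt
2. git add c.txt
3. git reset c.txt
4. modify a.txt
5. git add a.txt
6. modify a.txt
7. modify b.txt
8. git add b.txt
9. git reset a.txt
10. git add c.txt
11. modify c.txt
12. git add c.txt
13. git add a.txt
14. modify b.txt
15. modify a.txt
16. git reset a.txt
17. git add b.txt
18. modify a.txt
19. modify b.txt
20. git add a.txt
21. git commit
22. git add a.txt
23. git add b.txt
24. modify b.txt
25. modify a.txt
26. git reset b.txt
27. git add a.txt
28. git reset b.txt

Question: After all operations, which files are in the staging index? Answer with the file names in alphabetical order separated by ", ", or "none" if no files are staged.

Answer: a.txt

Derivation:
After op 1 (modify c.txt): modified={c.txt} staged={none}
After op 2 (git add c.txt): modified={none} staged={c.txt}
After op 3 (git reset c.txt): modified={c.txt} staged={none}
After op 4 (modify a.txt): modified={a.txt, c.txt} staged={none}
After op 5 (git add a.txt): modified={c.txt} staged={a.txt}
After op 6 (modify a.txt): modified={a.txt, c.txt} staged={a.txt}
After op 7 (modify b.txt): modified={a.txt, b.txt, c.txt} staged={a.txt}
After op 8 (git add b.txt): modified={a.txt, c.txt} staged={a.txt, b.txt}
After op 9 (git reset a.txt): modified={a.txt, c.txt} staged={b.txt}
After op 10 (git add c.txt): modified={a.txt} staged={b.txt, c.txt}
After op 11 (modify c.txt): modified={a.txt, c.txt} staged={b.txt, c.txt}
After op 12 (git add c.txt): modified={a.txt} staged={b.txt, c.txt}
After op 13 (git add a.txt): modified={none} staged={a.txt, b.txt, c.txt}
After op 14 (modify b.txt): modified={b.txt} staged={a.txt, b.txt, c.txt}
After op 15 (modify a.txt): modified={a.txt, b.txt} staged={a.txt, b.txt, c.txt}
After op 16 (git reset a.txt): modified={a.txt, b.txt} staged={b.txt, c.txt}
After op 17 (git add b.txt): modified={a.txt} staged={b.txt, c.txt}
After op 18 (modify a.txt): modified={a.txt} staged={b.txt, c.txt}
After op 19 (modify b.txt): modified={a.txt, b.txt} staged={b.txt, c.txt}
After op 20 (git add a.txt): modified={b.txt} staged={a.txt, b.txt, c.txt}
After op 21 (git commit): modified={b.txt} staged={none}
After op 22 (git add a.txt): modified={b.txt} staged={none}
After op 23 (git add b.txt): modified={none} staged={b.txt}
After op 24 (modify b.txt): modified={b.txt} staged={b.txt}
After op 25 (modify a.txt): modified={a.txt, b.txt} staged={b.txt}
After op 26 (git reset b.txt): modified={a.txt, b.txt} staged={none}
After op 27 (git add a.txt): modified={b.txt} staged={a.txt}
After op 28 (git reset b.txt): modified={b.txt} staged={a.txt}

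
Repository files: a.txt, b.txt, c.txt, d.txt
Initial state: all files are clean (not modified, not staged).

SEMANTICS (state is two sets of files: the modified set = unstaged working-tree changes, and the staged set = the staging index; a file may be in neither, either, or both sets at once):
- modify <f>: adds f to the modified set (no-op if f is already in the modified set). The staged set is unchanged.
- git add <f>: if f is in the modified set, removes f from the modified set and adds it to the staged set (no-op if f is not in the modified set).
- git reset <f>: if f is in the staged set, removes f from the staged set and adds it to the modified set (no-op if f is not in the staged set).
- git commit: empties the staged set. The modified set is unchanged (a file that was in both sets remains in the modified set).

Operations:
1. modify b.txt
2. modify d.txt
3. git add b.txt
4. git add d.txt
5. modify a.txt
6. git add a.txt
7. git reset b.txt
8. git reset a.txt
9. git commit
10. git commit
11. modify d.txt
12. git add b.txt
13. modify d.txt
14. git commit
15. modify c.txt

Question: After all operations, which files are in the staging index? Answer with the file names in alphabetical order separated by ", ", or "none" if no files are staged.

After op 1 (modify b.txt): modified={b.txt} staged={none}
After op 2 (modify d.txt): modified={b.txt, d.txt} staged={none}
After op 3 (git add b.txt): modified={d.txt} staged={b.txt}
After op 4 (git add d.txt): modified={none} staged={b.txt, d.txt}
After op 5 (modify a.txt): modified={a.txt} staged={b.txt, d.txt}
After op 6 (git add a.txt): modified={none} staged={a.txt, b.txt, d.txt}
After op 7 (git reset b.txt): modified={b.txt} staged={a.txt, d.txt}
After op 8 (git reset a.txt): modified={a.txt, b.txt} staged={d.txt}
After op 9 (git commit): modified={a.txt, b.txt} staged={none}
After op 10 (git commit): modified={a.txt, b.txt} staged={none}
After op 11 (modify d.txt): modified={a.txt, b.txt, d.txt} staged={none}
After op 12 (git add b.txt): modified={a.txt, d.txt} staged={b.txt}
After op 13 (modify d.txt): modified={a.txt, d.txt} staged={b.txt}
After op 14 (git commit): modified={a.txt, d.txt} staged={none}
After op 15 (modify c.txt): modified={a.txt, c.txt, d.txt} staged={none}

Answer: none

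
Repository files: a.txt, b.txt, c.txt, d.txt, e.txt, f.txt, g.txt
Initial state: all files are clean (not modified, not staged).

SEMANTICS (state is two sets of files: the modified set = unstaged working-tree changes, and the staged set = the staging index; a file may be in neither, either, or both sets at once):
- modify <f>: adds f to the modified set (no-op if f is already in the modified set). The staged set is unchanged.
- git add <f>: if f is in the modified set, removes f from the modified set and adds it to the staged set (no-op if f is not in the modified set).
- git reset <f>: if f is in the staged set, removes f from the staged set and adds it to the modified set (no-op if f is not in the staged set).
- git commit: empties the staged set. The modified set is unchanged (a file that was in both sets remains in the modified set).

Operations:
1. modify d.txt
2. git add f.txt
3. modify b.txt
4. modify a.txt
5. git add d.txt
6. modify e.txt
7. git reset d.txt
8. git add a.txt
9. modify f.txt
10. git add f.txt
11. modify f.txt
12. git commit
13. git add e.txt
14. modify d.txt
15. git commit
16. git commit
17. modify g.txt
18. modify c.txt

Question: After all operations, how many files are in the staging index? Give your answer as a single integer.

Answer: 0

Derivation:
After op 1 (modify d.txt): modified={d.txt} staged={none}
After op 2 (git add f.txt): modified={d.txt} staged={none}
After op 3 (modify b.txt): modified={b.txt, d.txt} staged={none}
After op 4 (modify a.txt): modified={a.txt, b.txt, d.txt} staged={none}
After op 5 (git add d.txt): modified={a.txt, b.txt} staged={d.txt}
After op 6 (modify e.txt): modified={a.txt, b.txt, e.txt} staged={d.txt}
After op 7 (git reset d.txt): modified={a.txt, b.txt, d.txt, e.txt} staged={none}
After op 8 (git add a.txt): modified={b.txt, d.txt, e.txt} staged={a.txt}
After op 9 (modify f.txt): modified={b.txt, d.txt, e.txt, f.txt} staged={a.txt}
After op 10 (git add f.txt): modified={b.txt, d.txt, e.txt} staged={a.txt, f.txt}
After op 11 (modify f.txt): modified={b.txt, d.txt, e.txt, f.txt} staged={a.txt, f.txt}
After op 12 (git commit): modified={b.txt, d.txt, e.txt, f.txt} staged={none}
After op 13 (git add e.txt): modified={b.txt, d.txt, f.txt} staged={e.txt}
After op 14 (modify d.txt): modified={b.txt, d.txt, f.txt} staged={e.txt}
After op 15 (git commit): modified={b.txt, d.txt, f.txt} staged={none}
After op 16 (git commit): modified={b.txt, d.txt, f.txt} staged={none}
After op 17 (modify g.txt): modified={b.txt, d.txt, f.txt, g.txt} staged={none}
After op 18 (modify c.txt): modified={b.txt, c.txt, d.txt, f.txt, g.txt} staged={none}
Final staged set: {none} -> count=0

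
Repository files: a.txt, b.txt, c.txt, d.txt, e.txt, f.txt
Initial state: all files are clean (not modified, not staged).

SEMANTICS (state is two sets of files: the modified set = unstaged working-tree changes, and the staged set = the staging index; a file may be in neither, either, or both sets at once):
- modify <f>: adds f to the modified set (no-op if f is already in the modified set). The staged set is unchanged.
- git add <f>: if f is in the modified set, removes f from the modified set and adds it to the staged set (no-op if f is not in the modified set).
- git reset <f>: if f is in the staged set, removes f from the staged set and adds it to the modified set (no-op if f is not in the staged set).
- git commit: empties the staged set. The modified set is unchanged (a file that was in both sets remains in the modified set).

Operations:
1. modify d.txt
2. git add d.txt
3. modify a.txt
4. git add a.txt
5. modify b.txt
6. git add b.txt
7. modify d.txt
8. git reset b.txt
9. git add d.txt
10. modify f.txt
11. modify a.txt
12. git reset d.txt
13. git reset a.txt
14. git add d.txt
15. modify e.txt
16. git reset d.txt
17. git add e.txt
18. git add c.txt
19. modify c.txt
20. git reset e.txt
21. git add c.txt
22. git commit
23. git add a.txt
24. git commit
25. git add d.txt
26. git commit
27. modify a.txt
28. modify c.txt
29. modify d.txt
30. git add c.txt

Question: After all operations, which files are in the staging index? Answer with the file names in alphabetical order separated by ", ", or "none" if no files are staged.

After op 1 (modify d.txt): modified={d.txt} staged={none}
After op 2 (git add d.txt): modified={none} staged={d.txt}
After op 3 (modify a.txt): modified={a.txt} staged={d.txt}
After op 4 (git add a.txt): modified={none} staged={a.txt, d.txt}
After op 5 (modify b.txt): modified={b.txt} staged={a.txt, d.txt}
After op 6 (git add b.txt): modified={none} staged={a.txt, b.txt, d.txt}
After op 7 (modify d.txt): modified={d.txt} staged={a.txt, b.txt, d.txt}
After op 8 (git reset b.txt): modified={b.txt, d.txt} staged={a.txt, d.txt}
After op 9 (git add d.txt): modified={b.txt} staged={a.txt, d.txt}
After op 10 (modify f.txt): modified={b.txt, f.txt} staged={a.txt, d.txt}
After op 11 (modify a.txt): modified={a.txt, b.txt, f.txt} staged={a.txt, d.txt}
After op 12 (git reset d.txt): modified={a.txt, b.txt, d.txt, f.txt} staged={a.txt}
After op 13 (git reset a.txt): modified={a.txt, b.txt, d.txt, f.txt} staged={none}
After op 14 (git add d.txt): modified={a.txt, b.txt, f.txt} staged={d.txt}
After op 15 (modify e.txt): modified={a.txt, b.txt, e.txt, f.txt} staged={d.txt}
After op 16 (git reset d.txt): modified={a.txt, b.txt, d.txt, e.txt, f.txt} staged={none}
After op 17 (git add e.txt): modified={a.txt, b.txt, d.txt, f.txt} staged={e.txt}
After op 18 (git add c.txt): modified={a.txt, b.txt, d.txt, f.txt} staged={e.txt}
After op 19 (modify c.txt): modified={a.txt, b.txt, c.txt, d.txt, f.txt} staged={e.txt}
After op 20 (git reset e.txt): modified={a.txt, b.txt, c.txt, d.txt, e.txt, f.txt} staged={none}
After op 21 (git add c.txt): modified={a.txt, b.txt, d.txt, e.txt, f.txt} staged={c.txt}
After op 22 (git commit): modified={a.txt, b.txt, d.txt, e.txt, f.txt} staged={none}
After op 23 (git add a.txt): modified={b.txt, d.txt, e.txt, f.txt} staged={a.txt}
After op 24 (git commit): modified={b.txt, d.txt, e.txt, f.txt} staged={none}
After op 25 (git add d.txt): modified={b.txt, e.txt, f.txt} staged={d.txt}
After op 26 (git commit): modified={b.txt, e.txt, f.txt} staged={none}
After op 27 (modify a.txt): modified={a.txt, b.txt, e.txt, f.txt} staged={none}
After op 28 (modify c.txt): modified={a.txt, b.txt, c.txt, e.txt, f.txt} staged={none}
After op 29 (modify d.txt): modified={a.txt, b.txt, c.txt, d.txt, e.txt, f.txt} staged={none}
After op 30 (git add c.txt): modified={a.txt, b.txt, d.txt, e.txt, f.txt} staged={c.txt}

Answer: c.txt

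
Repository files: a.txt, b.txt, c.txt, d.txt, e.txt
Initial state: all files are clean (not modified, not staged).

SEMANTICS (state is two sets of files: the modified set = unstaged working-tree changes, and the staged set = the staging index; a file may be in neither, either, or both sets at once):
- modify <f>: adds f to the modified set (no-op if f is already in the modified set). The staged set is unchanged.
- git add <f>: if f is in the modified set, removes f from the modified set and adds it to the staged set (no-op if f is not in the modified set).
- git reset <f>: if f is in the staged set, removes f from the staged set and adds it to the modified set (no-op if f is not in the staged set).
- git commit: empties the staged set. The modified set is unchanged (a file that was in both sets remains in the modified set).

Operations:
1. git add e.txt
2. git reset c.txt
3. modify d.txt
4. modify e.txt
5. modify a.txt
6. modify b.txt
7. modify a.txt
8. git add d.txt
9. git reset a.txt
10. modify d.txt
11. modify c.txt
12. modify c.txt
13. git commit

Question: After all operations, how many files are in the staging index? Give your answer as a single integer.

Answer: 0

Derivation:
After op 1 (git add e.txt): modified={none} staged={none}
After op 2 (git reset c.txt): modified={none} staged={none}
After op 3 (modify d.txt): modified={d.txt} staged={none}
After op 4 (modify e.txt): modified={d.txt, e.txt} staged={none}
After op 5 (modify a.txt): modified={a.txt, d.txt, e.txt} staged={none}
After op 6 (modify b.txt): modified={a.txt, b.txt, d.txt, e.txt} staged={none}
After op 7 (modify a.txt): modified={a.txt, b.txt, d.txt, e.txt} staged={none}
After op 8 (git add d.txt): modified={a.txt, b.txt, e.txt} staged={d.txt}
After op 9 (git reset a.txt): modified={a.txt, b.txt, e.txt} staged={d.txt}
After op 10 (modify d.txt): modified={a.txt, b.txt, d.txt, e.txt} staged={d.txt}
After op 11 (modify c.txt): modified={a.txt, b.txt, c.txt, d.txt, e.txt} staged={d.txt}
After op 12 (modify c.txt): modified={a.txt, b.txt, c.txt, d.txt, e.txt} staged={d.txt}
After op 13 (git commit): modified={a.txt, b.txt, c.txt, d.txt, e.txt} staged={none}
Final staged set: {none} -> count=0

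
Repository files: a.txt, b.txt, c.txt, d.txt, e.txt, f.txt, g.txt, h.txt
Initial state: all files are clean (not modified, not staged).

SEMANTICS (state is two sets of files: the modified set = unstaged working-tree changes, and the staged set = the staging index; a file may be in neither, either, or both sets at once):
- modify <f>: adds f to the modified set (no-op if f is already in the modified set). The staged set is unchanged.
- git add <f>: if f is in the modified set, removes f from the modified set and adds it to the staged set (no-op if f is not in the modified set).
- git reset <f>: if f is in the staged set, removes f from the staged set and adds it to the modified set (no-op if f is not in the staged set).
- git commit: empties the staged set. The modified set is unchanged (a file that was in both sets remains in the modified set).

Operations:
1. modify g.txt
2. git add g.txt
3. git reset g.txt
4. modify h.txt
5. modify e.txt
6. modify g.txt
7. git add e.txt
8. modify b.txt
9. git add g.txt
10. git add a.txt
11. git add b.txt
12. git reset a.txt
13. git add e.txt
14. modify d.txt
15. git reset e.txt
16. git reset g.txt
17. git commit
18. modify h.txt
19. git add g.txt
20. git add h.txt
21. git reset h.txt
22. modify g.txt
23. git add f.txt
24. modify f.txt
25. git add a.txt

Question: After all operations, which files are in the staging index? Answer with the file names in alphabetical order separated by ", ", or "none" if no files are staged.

After op 1 (modify g.txt): modified={g.txt} staged={none}
After op 2 (git add g.txt): modified={none} staged={g.txt}
After op 3 (git reset g.txt): modified={g.txt} staged={none}
After op 4 (modify h.txt): modified={g.txt, h.txt} staged={none}
After op 5 (modify e.txt): modified={e.txt, g.txt, h.txt} staged={none}
After op 6 (modify g.txt): modified={e.txt, g.txt, h.txt} staged={none}
After op 7 (git add e.txt): modified={g.txt, h.txt} staged={e.txt}
After op 8 (modify b.txt): modified={b.txt, g.txt, h.txt} staged={e.txt}
After op 9 (git add g.txt): modified={b.txt, h.txt} staged={e.txt, g.txt}
After op 10 (git add a.txt): modified={b.txt, h.txt} staged={e.txt, g.txt}
After op 11 (git add b.txt): modified={h.txt} staged={b.txt, e.txt, g.txt}
After op 12 (git reset a.txt): modified={h.txt} staged={b.txt, e.txt, g.txt}
After op 13 (git add e.txt): modified={h.txt} staged={b.txt, e.txt, g.txt}
After op 14 (modify d.txt): modified={d.txt, h.txt} staged={b.txt, e.txt, g.txt}
After op 15 (git reset e.txt): modified={d.txt, e.txt, h.txt} staged={b.txt, g.txt}
After op 16 (git reset g.txt): modified={d.txt, e.txt, g.txt, h.txt} staged={b.txt}
After op 17 (git commit): modified={d.txt, e.txt, g.txt, h.txt} staged={none}
After op 18 (modify h.txt): modified={d.txt, e.txt, g.txt, h.txt} staged={none}
After op 19 (git add g.txt): modified={d.txt, e.txt, h.txt} staged={g.txt}
After op 20 (git add h.txt): modified={d.txt, e.txt} staged={g.txt, h.txt}
After op 21 (git reset h.txt): modified={d.txt, e.txt, h.txt} staged={g.txt}
After op 22 (modify g.txt): modified={d.txt, e.txt, g.txt, h.txt} staged={g.txt}
After op 23 (git add f.txt): modified={d.txt, e.txt, g.txt, h.txt} staged={g.txt}
After op 24 (modify f.txt): modified={d.txt, e.txt, f.txt, g.txt, h.txt} staged={g.txt}
After op 25 (git add a.txt): modified={d.txt, e.txt, f.txt, g.txt, h.txt} staged={g.txt}

Answer: g.txt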